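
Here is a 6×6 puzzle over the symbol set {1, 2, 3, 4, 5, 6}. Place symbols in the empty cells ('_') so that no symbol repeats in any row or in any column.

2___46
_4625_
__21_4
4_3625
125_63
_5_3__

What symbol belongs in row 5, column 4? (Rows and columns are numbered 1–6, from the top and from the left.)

4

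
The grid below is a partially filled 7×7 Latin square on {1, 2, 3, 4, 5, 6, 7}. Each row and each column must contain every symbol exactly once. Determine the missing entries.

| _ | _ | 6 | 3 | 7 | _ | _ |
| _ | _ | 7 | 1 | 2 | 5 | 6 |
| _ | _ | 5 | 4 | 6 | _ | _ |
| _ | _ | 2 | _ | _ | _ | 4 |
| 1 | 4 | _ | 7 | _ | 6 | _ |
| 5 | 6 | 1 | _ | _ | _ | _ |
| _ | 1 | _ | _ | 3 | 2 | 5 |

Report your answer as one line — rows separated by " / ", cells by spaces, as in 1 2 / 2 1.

(r2,c2) = 3
(r5,c3) = 3
(r5,c5) = 5
(r5,c7) = 2
(r6,c4) = 2
(r6,c5) = 4
(r7,c3) = 4
(r7,c4) = 6
(r1,c7) = 1
(r2,c1) = 4
(r4,c4) = 5
(r4,c5) = 1
(r7,c1) = 7
(r1,c1) = 2
(r1,c2) = 5
(r1,c6) = 4
(r3,c1) = 3
(r3,c7) = 7
(r4,c1) = 6
(r4,c2) = 7
(r4,c6) = 3
(r6,c6) = 7
(r6,c7) = 3
(r3,c2) = 2
(r3,c6) = 1

2 5 6 3 7 4 1 / 4 3 7 1 2 5 6 / 3 2 5 4 6 1 7 / 6 7 2 5 1 3 4 / 1 4 3 7 5 6 2 / 5 6 1 2 4 7 3 / 7 1 4 6 3 2 5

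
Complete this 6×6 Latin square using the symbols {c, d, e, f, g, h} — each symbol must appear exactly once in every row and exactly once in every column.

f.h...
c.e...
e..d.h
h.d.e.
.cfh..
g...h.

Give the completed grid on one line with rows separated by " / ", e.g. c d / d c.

f e h c d g / c h e g f d / e f g d c h / h g d f e c / d c f h g e / g d c e h f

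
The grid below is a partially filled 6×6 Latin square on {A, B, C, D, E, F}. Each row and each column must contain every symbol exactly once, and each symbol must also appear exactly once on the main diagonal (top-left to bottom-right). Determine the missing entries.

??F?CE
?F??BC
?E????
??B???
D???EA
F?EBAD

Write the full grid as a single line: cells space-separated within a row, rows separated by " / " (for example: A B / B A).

B D F A C E / A F D E B C / C E A D F B / E A B C D F / D B C F E A / F C E B A D

row 4 has {B}; column 6 has {A,C,D,E} — only F is left for (r4,c6).
row 5 has {A,D,E}; column 3 has {B,E,F} — only C is left for (r5,c3).
row 5 has {A,C,D,E}; column 4 has {B} — only F is left for (r5,c4).
row 6 has {A,B,D,E,F}; column 2 has {E,F} — only C is left for (r6,c2).
row 3 has {E}; column 3 has {B,C,E,F}; the diagonal has {D,E,F} — only A is left for (r3,c3).
row 3 has {A,E}; column 6 has {A,C,D,E,F} — only B is left for (r3,c6).
row 4 has {B,F}; column 4 has {B,F}; the diagonal has {A,D,E,F} — only C is left for (r4,c4).
row 4 has {B,C,F}; column 5 has {A,B,C,E} — only D is left for (r4,c5).
row 5 has {A,C,D,E,F}; column 2 has {C,E,F} — only B is left for (r5,c2).
row 1 has {C,E,F}; column 1 has {D,F}; the diagonal has {A,C,D,E,F} — only B is left for (r1,c1).
row 2 has {B,C,F}; column 3 has {A,B,C,E,F} — only D is left for (r2,c3).
row 3 has {A,B,E}; column 1 has {B,D,F} — only C is left for (r3,c1).
row 3 has {A,B,C,E}; column 4 has {B,C,F} — only D is left for (r3,c4).
row 3 has {A,B,C,D,E}; column 5 has {A,B,C,D,E} — only F is left for (r3,c5).
row 4 has {B,C,D,F}; column 2 has {B,C,E,F} — only A is left for (r4,c2).
row 1 has {B,C,E,F}; column 2 has {A,B,C,E,F} — only D is left for (r1,c2).
row 1 has {B,C,D,E,F}; column 4 has {B,C,D,F} — only A is left for (r1,c4).
row 2 has {B,C,D,F}; column 4 has {A,B,C,D,F} — only E is left for (r2,c4).
row 4 has {A,B,C,D,F}; column 1 has {B,C,D,F} — only E is left for (r4,c1).
row 2 has {B,C,D,E,F}; column 1 has {B,C,D,E,F} — only A is left for (r2,c1).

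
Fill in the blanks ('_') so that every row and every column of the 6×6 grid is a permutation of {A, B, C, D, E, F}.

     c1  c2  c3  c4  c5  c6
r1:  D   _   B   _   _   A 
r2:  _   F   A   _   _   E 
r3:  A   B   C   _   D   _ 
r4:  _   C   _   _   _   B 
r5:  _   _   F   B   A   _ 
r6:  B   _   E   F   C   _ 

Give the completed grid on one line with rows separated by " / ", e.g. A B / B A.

D E B C F A / C F A D B E / A B C E D F / F C D A E B / E D F B A C / B A E F C D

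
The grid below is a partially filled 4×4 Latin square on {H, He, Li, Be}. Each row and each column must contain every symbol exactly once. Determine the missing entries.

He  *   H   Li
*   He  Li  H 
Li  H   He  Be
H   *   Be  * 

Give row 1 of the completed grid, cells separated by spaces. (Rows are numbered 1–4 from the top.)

He Be H Li

Cell (r1,c2): row 1 has {H,He,Li}; column 2 has {H,He} → Be.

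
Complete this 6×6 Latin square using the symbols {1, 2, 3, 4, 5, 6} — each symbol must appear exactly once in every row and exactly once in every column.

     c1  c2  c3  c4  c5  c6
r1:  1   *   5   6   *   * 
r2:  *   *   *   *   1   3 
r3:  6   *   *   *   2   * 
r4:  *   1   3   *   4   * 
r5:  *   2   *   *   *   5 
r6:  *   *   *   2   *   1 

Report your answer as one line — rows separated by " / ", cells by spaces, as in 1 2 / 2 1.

1 4 5 6 3 2 / 5 6 2 4 1 3 / 6 5 1 3 2 4 / 2 1 3 5 4 6 / 3 2 4 1 6 5 / 4 3 6 2 5 1

(r1,c5) = 3
(r3,c6) = 4
(r4,c4) = 5
(r5,c5) = 6
(r6,c5) = 5
(r1,c2) = 4
(r1,c6) = 2
(r2,c4) = 4
(r3,c3) = 1
(r3,c4) = 3
(r4,c1) = 2
(r4,c6) = 6
(r5,c3) = 4
(r5,c4) = 1
(r6,c3) = 6
(r2,c1) = 5
(r2,c2) = 6
(r2,c3) = 2
(r3,c2) = 5
(r5,c1) = 3
(r6,c1) = 4
(r6,c2) = 3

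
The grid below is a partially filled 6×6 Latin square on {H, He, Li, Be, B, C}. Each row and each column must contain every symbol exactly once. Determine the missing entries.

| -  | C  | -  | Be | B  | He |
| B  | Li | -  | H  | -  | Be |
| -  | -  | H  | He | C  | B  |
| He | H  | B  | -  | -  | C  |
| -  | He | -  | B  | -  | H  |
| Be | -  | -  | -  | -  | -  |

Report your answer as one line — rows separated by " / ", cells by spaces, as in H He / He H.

(r1,c3) = Li
(r2,c5) = He
(r3,c1) = Li
(r3,c2) = Be
(r4,c4) = Li
(r4,c5) = Be
(r5,c1) = C
(r5,c3) = Be
(r5,c5) = Li
(r6,c2) = B
(r6,c4) = C
(r6,c5) = H
(r6,c6) = Li
(r1,c1) = H
(r2,c3) = C
(r6,c3) = He

H C Li Be B He / B Li C H He Be / Li Be H He C B / He H B Li Be C / C He Be B Li H / Be B He C H Li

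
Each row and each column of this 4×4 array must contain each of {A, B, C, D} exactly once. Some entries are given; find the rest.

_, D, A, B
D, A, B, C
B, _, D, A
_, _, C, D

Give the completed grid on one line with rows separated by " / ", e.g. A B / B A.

C D A B / D A B C / B C D A / A B C D

(r1,c1): row 1 has {A,B,D}; column 1 has {B,D}, so it must be C.
(r3,c2): row 3 has {A,B,D}; column 2 has {A,D}, so it must be C.
(r4,c1): row 4 has {C,D}; column 1 has {B,C,D}, so it must be A.
(r4,c2): row 4 has {A,C,D}; column 2 has {A,C,D}, so it must be B.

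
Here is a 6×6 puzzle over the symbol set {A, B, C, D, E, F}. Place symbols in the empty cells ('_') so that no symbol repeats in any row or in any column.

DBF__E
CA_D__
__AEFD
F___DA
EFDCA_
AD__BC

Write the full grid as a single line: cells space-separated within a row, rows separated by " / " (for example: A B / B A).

D B F A C E / C A B D E F / B C A E F D / F E C B D A / E F D C A B / A D E F B C

(r1,c4) = A
(r1,c5) = C
(r2,c5) = E
(r3,c1) = B
(r3,c2) = C
(r4,c2) = E
(r4,c4) = B
(r5,c6) = B
(r6,c3) = E
(r6,c4) = F
(r2,c3) = B
(r2,c6) = F
(r4,c3) = C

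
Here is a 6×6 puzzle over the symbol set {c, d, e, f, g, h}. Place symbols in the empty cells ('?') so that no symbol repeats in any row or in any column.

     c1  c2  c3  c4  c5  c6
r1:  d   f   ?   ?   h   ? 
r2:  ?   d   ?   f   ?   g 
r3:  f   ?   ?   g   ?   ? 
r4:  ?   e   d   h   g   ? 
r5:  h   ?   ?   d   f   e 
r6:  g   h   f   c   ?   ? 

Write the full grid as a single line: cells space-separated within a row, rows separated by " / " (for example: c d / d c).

d f g e h c / e d h f c g / f c e g d h / c e d h g f / h g c d f e / g h f c e d

At row 1, column 4: row 1 has {d,f,h}; column 4 has {c,d,f,g,h}; that leaves e.
At row 1, column 6: row 1 has {d,e,f,h}; column 6 has {e,g}; that leaves c.
At row 3, column 2: row 3 has {f,g}; column 2 has {d,e,f,h}; that leaves c.
At row 4, column 1: row 4 has {d,e,g,h}; column 1 has {d,f,g,h}; that leaves c.
At row 4, column 6: row 4 has {c,d,e,g,h}; column 6 has {c,e,g}; that leaves f.
At row 5, column 2: row 5 has {d,e,f,h}; column 2 has {c,d,e,f,h}; that leaves g.
At row 5, column 3: row 5 has {d,e,f,g,h}; column 3 has {d,f}; that leaves c.
At row 6, column 6: row 6 has {c,f,g,h}; column 6 has {c,e,f,g}; that leaves d.
At row 1, column 3: row 1 has {c,d,e,f,h}; column 3 has {c,d,f}; that leaves g.
At row 2, column 1: row 2 has {d,f,g}; column 1 has {c,d,f,g,h}; that leaves e.
At row 2, column 3: row 2 has {d,e,f,g}; column 3 has {c,d,f,g}; that leaves h.
At row 2, column 5: row 2 has {d,e,f,g,h}; column 5 has {f,g,h}; that leaves c.
At row 3, column 3: row 3 has {c,f,g}; column 3 has {c,d,f,g,h}; that leaves e.
At row 3, column 5: row 3 has {c,e,f,g}; column 5 has {c,f,g,h}; that leaves d.
At row 3, column 6: row 3 has {c,d,e,f,g}; column 6 has {c,d,e,f,g}; that leaves h.
At row 6, column 5: row 6 has {c,d,f,g,h}; column 5 has {c,d,f,g,h}; that leaves e.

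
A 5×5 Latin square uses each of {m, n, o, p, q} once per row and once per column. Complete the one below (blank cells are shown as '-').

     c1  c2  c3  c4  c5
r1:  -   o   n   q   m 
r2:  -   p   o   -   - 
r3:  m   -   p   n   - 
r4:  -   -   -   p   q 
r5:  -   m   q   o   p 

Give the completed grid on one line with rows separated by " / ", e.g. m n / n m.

(r1,c1) = p
(r2,c4) = m
(r2,c5) = n
(r3,c2) = q
(r3,c5) = o
(r4,c2) = n
(r4,c3) = m
(r5,c1) = n
(r2,c1) = q
(r4,c1) = o

p o n q m / q p o m n / m q p n o / o n m p q / n m q o p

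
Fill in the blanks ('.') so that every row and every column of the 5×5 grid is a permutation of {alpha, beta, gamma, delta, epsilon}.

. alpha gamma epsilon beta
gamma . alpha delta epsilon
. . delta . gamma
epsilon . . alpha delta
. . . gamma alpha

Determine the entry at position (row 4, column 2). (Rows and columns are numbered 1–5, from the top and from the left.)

Cell (r1,c1): row 1 has {alpha,beta,gamma,epsilon}; column 1 has {gamma,epsilon} → delta.
Cell (r2,c2): row 2 has {alpha,gamma,delta,epsilon}; column 2 has {alpha} → beta.
Cell (r3,c2): row 3 has {gamma,delta}; column 2 has {alpha,beta} → epsilon.
Cell (r3,c4): row 3 has {gamma,delta,epsilon}; column 4 has {alpha,gamma,delta,epsilon} → beta.
Cell (r4,c2): row 4 has {alpha,delta,epsilon}; column 2 has {alpha,beta,epsilon} → gamma.

gamma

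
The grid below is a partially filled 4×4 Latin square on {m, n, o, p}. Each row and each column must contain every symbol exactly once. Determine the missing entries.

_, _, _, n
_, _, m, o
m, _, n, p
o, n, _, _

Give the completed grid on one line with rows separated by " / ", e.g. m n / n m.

p m o n / n p m o / m o n p / o n p m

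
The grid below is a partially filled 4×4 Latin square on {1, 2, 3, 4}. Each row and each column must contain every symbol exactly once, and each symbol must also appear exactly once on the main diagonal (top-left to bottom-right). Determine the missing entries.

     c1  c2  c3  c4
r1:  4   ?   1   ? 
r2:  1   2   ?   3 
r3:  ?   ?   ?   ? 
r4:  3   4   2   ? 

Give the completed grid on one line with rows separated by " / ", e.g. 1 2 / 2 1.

4 3 1 2 / 1 2 4 3 / 2 1 3 4 / 3 4 2 1

(r1,c2): row 1 has {1,4}; column 2 has {2,4}, so it must be 3.
(r1,c4): row 1 has {1,3,4}; column 4 has {3}, so it must be 2.
(r2,c3): row 2 has {1,2,3}; column 3 has {1,2}, so it must be 4.
(r3,c1): row 3 is empty so far; column 1 has {1,3,4}, so it must be 2.
(r3,c2): row 3 has {2}; column 2 has {2,3,4}, so it must be 1.
(r3,c3): row 3 has {1,2}; column 3 has {1,2,4}; the diagonal has {2,4}, so it must be 3.
(r3,c4): row 3 has {1,2,3}; column 4 has {2,3}, so it must be 4.
(r4,c4): row 4 has {2,3,4}; column 4 has {2,3,4}; the diagonal has {2,3,4}, so it must be 1.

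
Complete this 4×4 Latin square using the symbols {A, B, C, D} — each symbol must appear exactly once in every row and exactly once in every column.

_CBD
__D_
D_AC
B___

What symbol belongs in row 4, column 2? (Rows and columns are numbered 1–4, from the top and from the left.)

D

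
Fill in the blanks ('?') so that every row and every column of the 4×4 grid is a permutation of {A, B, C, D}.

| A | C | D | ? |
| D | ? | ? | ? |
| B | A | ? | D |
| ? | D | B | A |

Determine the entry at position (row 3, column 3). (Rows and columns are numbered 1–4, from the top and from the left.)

C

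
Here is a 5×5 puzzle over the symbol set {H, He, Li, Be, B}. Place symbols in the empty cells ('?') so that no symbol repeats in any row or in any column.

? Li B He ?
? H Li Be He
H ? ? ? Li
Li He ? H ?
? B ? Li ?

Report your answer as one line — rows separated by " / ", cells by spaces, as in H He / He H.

(r1,c1): row 1 has {He,Li,B}; column 1 has {H,Li}, so it must be Be.
(r1,c5): row 1 has {He,Li,Be,B}; column 5 has {He,Li}, so it must be H.
(r2,c1): row 2 has {H,He,Li,Be}; column 1 has {H,Li,Be}, so it must be B.
(r3,c2): row 3 has {H,Li}; column 2 has {H,He,Li,B}, so it must be Be.
(r3,c3): row 3 has {H,Li,Be}; column 3 has {Li,B}, so it must be He.
(r3,c4): row 3 has {H,He,Li,Be}; column 4 has {H,He,Li,Be}, so it must be B.
(r4,c3): row 4 has {H,He,Li}; column 3 has {He,Li,B}, so it must be Be.
(r4,c5): row 4 has {H,He,Li,Be}; column 5 has {H,He,Li}, so it must be B.
(r5,c1): row 5 has {Li,B}; column 1 has {H,Li,Be,B}, so it must be He.
(r5,c3): row 5 has {He,Li,B}; column 3 has {He,Li,Be,B}, so it must be H.
(r5,c5): row 5 has {H,He,Li,B}; column 5 has {H,He,Li,B}, so it must be Be.

Be Li B He H / B H Li Be He / H Be He B Li / Li He Be H B / He B H Li Be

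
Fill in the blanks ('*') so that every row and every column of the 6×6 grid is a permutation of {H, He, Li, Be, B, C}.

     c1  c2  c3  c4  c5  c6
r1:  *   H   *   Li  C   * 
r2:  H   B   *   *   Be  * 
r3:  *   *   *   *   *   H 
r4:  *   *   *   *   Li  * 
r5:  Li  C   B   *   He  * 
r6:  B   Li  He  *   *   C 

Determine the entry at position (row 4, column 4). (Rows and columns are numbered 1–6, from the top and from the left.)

B

(r1,c3) = Be
(r3,c5) = B
(r5,c6) = Be
(r6,c5) = H
(r1,c1) = He
(r1,c6) = B
(r4,c6) = He
(r5,c4) = H
(r6,c4) = Be
(r2,c6) = Li
(r4,c2) = Be
(r2,c3) = C
(r2,c4) = He
(r3,c2) = He
(r3,c3) = Li
(r3,c4) = C
(r4,c1) = C
(r4,c3) = H
(r4,c4) = B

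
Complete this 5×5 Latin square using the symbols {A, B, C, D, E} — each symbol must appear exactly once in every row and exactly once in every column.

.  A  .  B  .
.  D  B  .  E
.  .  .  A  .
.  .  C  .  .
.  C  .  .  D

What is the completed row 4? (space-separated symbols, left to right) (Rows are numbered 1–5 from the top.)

E B C D A

(r1,c5) = C
(r2,c4) = C
(r3,c5) = B
(r4,c5) = A
(r5,c4) = E
(r2,c1) = A
(r3,c2) = E
(r3,c3) = D
(r4,c2) = B
(r4,c4) = D
(r5,c1) = B
(r5,c3) = A
(r1,c3) = E
(r3,c1) = C
(r4,c1) = E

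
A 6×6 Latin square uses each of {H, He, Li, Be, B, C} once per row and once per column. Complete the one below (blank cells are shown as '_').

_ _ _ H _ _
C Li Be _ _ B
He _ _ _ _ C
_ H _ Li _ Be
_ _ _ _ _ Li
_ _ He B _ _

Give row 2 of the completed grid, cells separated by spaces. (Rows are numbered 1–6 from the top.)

C Li Be He H B

(r1,c6) = He
(r2,c4) = He
(r2,c5) = H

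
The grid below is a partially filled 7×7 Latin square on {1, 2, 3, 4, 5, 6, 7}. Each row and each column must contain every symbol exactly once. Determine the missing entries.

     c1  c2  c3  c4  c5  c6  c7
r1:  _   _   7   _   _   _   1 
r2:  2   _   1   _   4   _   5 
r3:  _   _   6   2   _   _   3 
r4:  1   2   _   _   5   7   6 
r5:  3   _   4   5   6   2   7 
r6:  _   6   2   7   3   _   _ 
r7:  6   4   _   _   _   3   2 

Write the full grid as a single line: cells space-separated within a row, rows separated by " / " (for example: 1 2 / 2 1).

4 3 7 6 2 5 1 / 2 7 1 3 4 6 5 / 7 5 6 2 1 4 3 / 1 2 3 4 5 7 6 / 3 1 4 5 6 2 7 / 5 6 2 7 3 1 4 / 6 4 5 1 7 3 2

At row 1, column 5: row 1 has {1,7}; column 5 has {3,4,5,6}; that leaves 2.
At row 2, column 6: row 2 has {1,2,4,5}; column 6 has {2,3,7}; that leaves 6.
At row 4, column 3: row 4 has {1,2,5,6,7}; column 3 has {1,2,4,6,7}; that leaves 3.
At row 4, column 4: row 4 has {1,2,3,5,6,7}; column 4 has {2,5,7}; that leaves 4.
At row 5, column 2: row 5 has {2,3,4,5,6,7}; column 2 has {2,4,6}; that leaves 1.
At row 6, column 7: row 6 has {2,3,6,7}; column 7 has {1,2,3,5,6,7}; that leaves 4.
At row 7, column 3: row 7 has {2,3,4,6}; column 3 has {1,2,3,4,6,7}; that leaves 5.
At row 7, column 4: row 7 has {2,3,4,5,6}; column 4 has {2,4,5,7}; that leaves 1.
At row 7, column 5: row 7 has {1,2,3,4,5,6}; column 5 has {2,3,4,5,6}; that leaves 7.
At row 2, column 4: row 2 has {1,2,4,5,6}; column 4 has {1,2,4,5,7}; that leaves 3.
At row 3, column 5: row 3 has {2,3,6}; column 5 has {2,3,4,5,6,7}; that leaves 1.
At row 6, column 1: row 6 has {2,3,4,6,7}; column 1 has {1,2,3,6}; that leaves 5.
At row 6, column 6: row 6 has {2,3,4,5,6,7}; column 6 has {2,3,6,7}; that leaves 1.
At row 1, column 1: row 1 has {1,2,7}; column 1 has {1,2,3,5,6}; that leaves 4.
At row 1, column 4: row 1 has {1,2,4,7}; column 4 has {1,2,3,4,5,7}; that leaves 6.
At row 1, column 6: row 1 has {1,2,4,6,7}; column 6 has {1,2,3,6,7}; that leaves 5.
At row 2, column 2: row 2 has {1,2,3,4,5,6}; column 2 has {1,2,4,6}; that leaves 7.
At row 3, column 1: row 3 has {1,2,3,6}; column 1 has {1,2,3,4,5,6}; that leaves 7.
At row 3, column 2: row 3 has {1,2,3,6,7}; column 2 has {1,2,4,6,7}; that leaves 5.
At row 3, column 6: row 3 has {1,2,3,5,6,7}; column 6 has {1,2,3,5,6,7}; that leaves 4.
At row 1, column 2: row 1 has {1,2,4,5,6,7}; column 2 has {1,2,4,5,6,7}; that leaves 3.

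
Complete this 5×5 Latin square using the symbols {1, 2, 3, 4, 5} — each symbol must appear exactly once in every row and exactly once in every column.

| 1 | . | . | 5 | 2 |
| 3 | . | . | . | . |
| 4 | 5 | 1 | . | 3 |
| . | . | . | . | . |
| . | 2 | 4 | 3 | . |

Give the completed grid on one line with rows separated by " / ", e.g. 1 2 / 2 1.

1 4 3 5 2 / 3 1 2 4 5 / 4 5 1 2 3 / 2 3 5 1 4 / 5 2 4 3 1

Cell (r1,c3): row 1 has {1,2,5}; column 3 has {1,4} → 3.
Cell (r3,c4): row 3 has {1,3,4,5}; column 4 has {3,5} → 2.
Cell (r5,c1): row 5 has {2,3,4}; column 1 has {1,3,4} → 5.
Cell (r5,c5): row 5 has {2,3,4,5}; column 5 has {2,3} → 1.
Cell (r1,c2): row 1 has {1,2,3,5}; column 2 has {2,5} → 4.
Cell (r2,c2): row 2 has {3}; column 2 has {2,4,5} → 1.
Cell (r2,c4): row 2 has {1,3}; column 4 has {2,3,5} → 4.
Cell (r2,c5): row 2 has {1,3,4}; column 5 has {1,2,3} → 5.
Cell (r4,c1): row 4 is empty so far; column 1 has {1,3,4,5} → 2.
Cell (r4,c2): row 4 has {2}; column 2 has {1,2,4,5} → 3.
Cell (r4,c3): row 4 has {2,3}; column 3 has {1,3,4} → 5.
Cell (r4,c4): row 4 has {2,3,5}; column 4 has {2,3,4,5} → 1.
Cell (r4,c5): row 4 has {1,2,3,5}; column 5 has {1,2,3,5} → 4.
Cell (r2,c3): row 2 has {1,3,4,5}; column 3 has {1,3,4,5} → 2.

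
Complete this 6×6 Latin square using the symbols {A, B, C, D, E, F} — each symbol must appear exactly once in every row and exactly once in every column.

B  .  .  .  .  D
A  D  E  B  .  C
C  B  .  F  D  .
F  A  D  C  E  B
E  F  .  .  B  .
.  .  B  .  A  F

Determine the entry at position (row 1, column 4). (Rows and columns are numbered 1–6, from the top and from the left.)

row 2 has {A,B,C,D,E}; column 5 has {A,B,D,E} — only F is left for (r2,c5).
row 3 has {B,C,D,F}; column 3 has {B,D,E} — only A is left for (r3,c3).
row 3 has {A,B,C,D,F}; column 6 has {B,C,D,F} — only E is left for (r3,c6).
row 5 has {B,E,F}; column 3 has {A,B,D,E} — only C is left for (r5,c3).
row 5 has {B,C,E,F}; column 6 has {B,C,D,E,F} — only A is left for (r5,c6).
row 6 has {A,B,F}; column 1 has {A,B,C,E,F} — only D is left for (r6,c1).
row 6 has {A,B,D,F}; column 4 has {B,C,F} — only E is left for (r6,c4).
row 1 has {B,D}; column 3 has {A,B,C,D,E} — only F is left for (r1,c3).
row 1 has {B,D,F}; column 4 has {B,C,E,F} — only A is left for (r1,c4).

A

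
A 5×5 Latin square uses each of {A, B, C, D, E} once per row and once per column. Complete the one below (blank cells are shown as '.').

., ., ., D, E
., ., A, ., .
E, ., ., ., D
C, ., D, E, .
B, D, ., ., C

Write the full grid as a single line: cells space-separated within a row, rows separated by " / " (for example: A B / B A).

A C B D E / D E A C B / E A C B D / C B D E A / B D E A C

Cell (r1,c1): row 1 has {D,E}; column 1 has {B,C,E} → A.
Cell (r2,c1): row 2 has {A}; column 1 has {A,B,C,E} → D.
Cell (r2,c5): row 2 has {A,D}; column 5 has {C,D,E} → B.
Cell (r4,c5): row 4 has {C,D,E}; column 5 has {B,C,D,E} → A.
Cell (r5,c3): row 5 has {B,C,D}; column 3 has {A,D} → E.
Cell (r5,c4): row 5 has {B,C,D,E}; column 4 has {D,E} → A.
Cell (r2,c4): row 2 has {A,B,D}; column 4 has {A,D,E} → C.
Cell (r3,c4): row 3 has {D,E}; column 4 has {A,C,D,E} → B.
Cell (r4,c2): row 4 has {A,C,D,E}; column 2 has {D} → B.
Cell (r1,c2): row 1 has {A,D,E}; column 2 has {B,D} → C.
Cell (r1,c3): row 1 has {A,C,D,E}; column 3 has {A,D,E} → B.
Cell (r2,c2): row 2 has {A,B,C,D}; column 2 has {B,C,D} → E.
Cell (r3,c2): row 3 has {B,D,E}; column 2 has {B,C,D,E} → A.
Cell (r3,c3): row 3 has {A,B,D,E}; column 3 has {A,B,D,E} → C.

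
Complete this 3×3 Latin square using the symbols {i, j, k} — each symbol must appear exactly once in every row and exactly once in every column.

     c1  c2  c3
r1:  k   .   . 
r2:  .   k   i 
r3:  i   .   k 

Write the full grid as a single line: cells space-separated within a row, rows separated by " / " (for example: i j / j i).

k i j / j k i / i j k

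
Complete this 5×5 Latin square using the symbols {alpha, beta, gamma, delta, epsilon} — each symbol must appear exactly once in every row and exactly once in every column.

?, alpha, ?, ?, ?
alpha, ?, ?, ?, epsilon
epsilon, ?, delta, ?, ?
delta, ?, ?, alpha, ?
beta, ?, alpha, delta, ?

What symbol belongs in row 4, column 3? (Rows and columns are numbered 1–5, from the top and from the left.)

epsilon

(r1,c1) = gamma
(r5,c5) = gamma
(r4,c5) = beta
(r5,c2) = epsilon
(r1,c5) = delta
(r3,c5) = alpha
(r4,c2) = gamma
(r4,c3) = epsilon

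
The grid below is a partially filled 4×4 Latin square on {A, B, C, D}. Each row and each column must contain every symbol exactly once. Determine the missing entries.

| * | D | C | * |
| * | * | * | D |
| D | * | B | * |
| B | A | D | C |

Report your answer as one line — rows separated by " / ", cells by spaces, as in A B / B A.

row 1 has {C,D}; column 1 has {B,D} — only A is left for (r1,c1).
row 1 has {A,C,D}; column 4 has {C,D} — only B is left for (r1,c4).
row 2 has {D}; column 1 has {A,B,D} — only C is left for (r2,c1).
row 2 has {C,D}; column 2 has {A,D} — only B is left for (r2,c2).
row 2 has {B,C,D}; column 3 has {B,C,D} — only A is left for (r2,c3).
row 3 has {B,D}; column 2 has {A,B,D} — only C is left for (r3,c2).
row 3 has {B,C,D}; column 4 has {B,C,D} — only A is left for (r3,c4).

A D C B / C B A D / D C B A / B A D C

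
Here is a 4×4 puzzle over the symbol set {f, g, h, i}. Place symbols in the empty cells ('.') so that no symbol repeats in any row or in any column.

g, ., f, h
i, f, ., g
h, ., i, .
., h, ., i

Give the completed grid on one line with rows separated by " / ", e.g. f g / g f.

g i f h / i f h g / h g i f / f h g i

row 1 has {f,g,h}; column 2 has {f,h} — only i is left for (r1,c2).
row 2 has {f,g,i}; column 3 has {f,i} — only h is left for (r2,c3).
row 3 has {h,i}; column 2 has {f,h,i} — only g is left for (r3,c2).
row 3 has {g,h,i}; column 4 has {g,h,i} — only f is left for (r3,c4).
row 4 has {h,i}; column 1 has {g,h,i} — only f is left for (r4,c1).
row 4 has {f,h,i}; column 3 has {f,h,i} — only g is left for (r4,c3).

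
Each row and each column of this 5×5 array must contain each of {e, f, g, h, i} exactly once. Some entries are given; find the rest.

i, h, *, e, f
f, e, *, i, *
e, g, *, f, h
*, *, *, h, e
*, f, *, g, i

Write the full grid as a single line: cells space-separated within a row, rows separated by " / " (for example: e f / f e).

(r1,c3): row 1 has {e,f,h,i}; column 3 is empty so far, so it must be g.
(r2,c3): row 2 has {e,f,i}; column 3 has {g}, so it must be h.
(r2,c5): row 2 has {e,f,h,i}; column 5 has {e,f,h,i}, so it must be g.
(r3,c3): row 3 has {e,f,g,h}; column 3 has {g,h}, so it must be i.
(r4,c1): row 4 has {e,h}; column 1 has {e,f,i}, so it must be g.
(r4,c2): row 4 has {e,g,h}; column 2 has {e,f,g,h}, so it must be i.
(r4,c3): row 4 has {e,g,h,i}; column 3 has {g,h,i}, so it must be f.
(r5,c1): row 5 has {f,g,i}; column 1 has {e,f,g,i}, so it must be h.
(r5,c3): row 5 has {f,g,h,i}; column 3 has {f,g,h,i}, so it must be e.

i h g e f / f e h i g / e g i f h / g i f h e / h f e g i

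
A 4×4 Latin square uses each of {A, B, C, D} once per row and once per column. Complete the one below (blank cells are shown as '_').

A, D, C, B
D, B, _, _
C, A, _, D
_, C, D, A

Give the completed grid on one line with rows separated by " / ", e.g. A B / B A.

(r2,c3) = A
(r2,c4) = C
(r3,c3) = B
(r4,c1) = B

A D C B / D B A C / C A B D / B C D A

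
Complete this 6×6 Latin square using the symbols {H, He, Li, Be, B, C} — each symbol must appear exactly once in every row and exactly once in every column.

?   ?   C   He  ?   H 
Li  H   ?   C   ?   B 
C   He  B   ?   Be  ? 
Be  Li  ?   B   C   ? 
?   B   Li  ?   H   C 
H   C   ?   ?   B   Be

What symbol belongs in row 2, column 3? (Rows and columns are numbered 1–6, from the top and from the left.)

(r1,c1) = B
(r1,c2) = Be
(r1,c5) = Li
(r2,c5) = He
(r3,c6) = Li
(r4,c6) = He
(r5,c1) = He
(r5,c4) = Be
(r6,c3) = He
(r6,c4) = Li
(r2,c3) = Be

Be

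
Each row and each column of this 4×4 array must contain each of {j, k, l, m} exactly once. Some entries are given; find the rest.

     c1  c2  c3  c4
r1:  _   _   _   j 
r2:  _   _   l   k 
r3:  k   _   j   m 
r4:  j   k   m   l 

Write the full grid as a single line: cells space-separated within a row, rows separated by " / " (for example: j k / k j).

l m k j / m j l k / k l j m / j k m l

(r1,c3) = k
(r2,c1) = m
(r2,c2) = j
(r3,c2) = l
(r1,c1) = l
(r1,c2) = m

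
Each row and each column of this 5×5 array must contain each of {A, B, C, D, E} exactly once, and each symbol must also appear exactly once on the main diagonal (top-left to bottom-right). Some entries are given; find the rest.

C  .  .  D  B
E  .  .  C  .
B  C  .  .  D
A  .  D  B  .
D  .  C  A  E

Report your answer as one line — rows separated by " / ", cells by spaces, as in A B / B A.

C A E D B / E D B C A / B C A E D / A E D B C / D B C A E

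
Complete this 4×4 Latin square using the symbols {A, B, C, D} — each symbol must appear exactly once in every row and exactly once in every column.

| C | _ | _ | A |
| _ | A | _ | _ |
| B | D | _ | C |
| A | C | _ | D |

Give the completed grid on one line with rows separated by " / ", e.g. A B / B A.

C B D A / D A C B / B D A C / A C B D

(r1,c2) = B
(r1,c3) = D
(r2,c1) = D
(r2,c4) = B
(r3,c3) = A
(r4,c3) = B
(r2,c3) = C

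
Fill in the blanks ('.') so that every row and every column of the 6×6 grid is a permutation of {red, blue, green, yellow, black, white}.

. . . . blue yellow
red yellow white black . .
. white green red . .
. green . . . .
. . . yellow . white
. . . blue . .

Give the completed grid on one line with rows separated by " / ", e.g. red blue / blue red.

row 2 has {red,yellow,black,white}; column 5 has {blue} — only green is left for (r2,c5).
row 2 has {red,green,yellow,black,white}; column 6 has {yellow,white} — only blue is left for (r2,c6).
row 3 has {red,green,white}; column 6 has {blue,yellow,white} — only black is left for (r3,c6).
row 4 has {green}; column 4 has {red,blue,yellow,black} — only white is left for (r4,c4).
row 4 has {green,white}; column 6 has {blue,yellow,black,white} — only red is left for (r4,c6).
row 6 has {blue}; column 6 has {red,blue,yellow,black,white} — only green is left for (r6,c6).
row 1 has {blue,yellow}; column 4 has {red,blue,yellow,black,white} — only green is left for (r1,c4).
row 3 has {red,green,black,white}; column 5 has {blue,green} — only yellow is left for (r3,c5).
row 4 has {red,green,white}; column 5 has {blue,green,yellow} — only black is left for (r4,c5).
row 5 has {yellow,white}; column 5 has {blue,green,yellow,black} — only red is left for (r5,c5).
row 6 has {blue,green}; column 5 has {red,blue,green,yellow,black} — only white is left for (r6,c5).
row 3 has {red,green,yellow,black,white}; column 1 has {red} — only blue is left for (r3,c1).
row 4 has {red,green,black,white}; column 1 has {red,blue} — only yellow is left for (r4,c1).
row 4 has {red,green,yellow,black,white}; column 3 has {green,white} — only blue is left for (r4,c3).
row 5 has {red,yellow,white}; column 3 has {blue,green,white} — only black is left for (r5,c3).
row 6 has {blue,green,white}; column 1 has {red,blue,yellow} — only black is left for (r6,c1).
row 6 has {blue,green,black,white}; column 2 has {green,yellow,white} — only red is left for (r6,c2).
row 6 has {red,blue,green,black,white}; column 3 has {blue,green,black,white} — only yellow is left for (r6,c3).
row 1 has {blue,green,yellow}; column 1 has {red,blue,yellow,black} — only white is left for (r1,c1).
row 1 has {blue,green,yellow,white}; column 2 has {red,green,yellow,white} — only black is left for (r1,c2).
row 1 has {blue,green,yellow,black,white}; column 3 has {blue,green,yellow,black,white} — only red is left for (r1,c3).
row 5 has {red,yellow,black,white}; column 1 has {red,blue,yellow,black,white} — only green is left for (r5,c1).
row 5 has {red,green,yellow,black,white}; column 2 has {red,green,yellow,black,white} — only blue is left for (r5,c2).

white black red green blue yellow / red yellow white black green blue / blue white green red yellow black / yellow green blue white black red / green blue black yellow red white / black red yellow blue white green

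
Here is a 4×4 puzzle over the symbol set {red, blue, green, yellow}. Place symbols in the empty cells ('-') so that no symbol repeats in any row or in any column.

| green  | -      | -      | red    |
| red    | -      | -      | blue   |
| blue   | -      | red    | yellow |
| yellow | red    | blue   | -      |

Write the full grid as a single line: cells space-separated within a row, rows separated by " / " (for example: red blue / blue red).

(r1,c3): row 1 has {red,green}; column 3 has {red,blue}, so it must be yellow.
(r2,c3): row 2 has {red,blue}; column 3 has {red,blue,yellow}, so it must be green.
(r3,c2): row 3 has {red,blue,yellow}; column 2 has {red}, so it must be green.
(r4,c4): row 4 has {red,blue,yellow}; column 4 has {red,blue,yellow}, so it must be green.
(r1,c2): row 1 has {red,green,yellow}; column 2 has {red,green}, so it must be blue.
(r2,c2): row 2 has {red,blue,green}; column 2 has {red,blue,green}, so it must be yellow.

green blue yellow red / red yellow green blue / blue green red yellow / yellow red blue green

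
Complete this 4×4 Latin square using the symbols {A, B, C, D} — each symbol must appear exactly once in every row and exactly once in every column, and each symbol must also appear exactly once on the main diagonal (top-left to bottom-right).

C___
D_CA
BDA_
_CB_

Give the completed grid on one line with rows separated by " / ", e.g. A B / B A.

C A D B / D B C A / B D A C / A C B D

Cell (r1,c3): row 1 has {C}; column 3 has {A,B,C} → D.
Cell (r1,c4): row 1 has {C,D}; column 4 has {A} → B.
Cell (r2,c2): row 2 has {A,C,D}; column 2 has {C,D}; the diagonal has {A,C} → B.
Cell (r3,c4): row 3 has {A,B,D}; column 4 has {A,B} → C.
Cell (r4,c1): row 4 has {B,C}; column 1 has {B,C,D} → A.
Cell (r4,c4): row 4 has {A,B,C}; column 4 has {A,B,C}; the diagonal has {A,B,C} → D.
Cell (r1,c2): row 1 has {B,C,D}; column 2 has {B,C,D} → A.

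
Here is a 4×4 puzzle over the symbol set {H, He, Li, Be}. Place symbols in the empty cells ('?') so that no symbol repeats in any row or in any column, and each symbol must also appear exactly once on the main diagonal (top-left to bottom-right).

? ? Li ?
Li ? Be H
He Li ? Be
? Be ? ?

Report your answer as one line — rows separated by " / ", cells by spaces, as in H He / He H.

Be H Li He / Li He Be H / He Li H Be / H Be He Li

At row 1, column 4: row 1 has {Li}; column 4 has {H,Be}; that leaves He.
At row 2, column 2: row 2 has {H,Li,Be}; column 2 has {Li,Be}; the diagonal is empty so far; that leaves He.
At row 3, column 3: row 3 has {He,Li,Be}; column 3 has {Li,Be}; the diagonal has {He}; that leaves H.
At row 4, column 1: row 4 has {Be}; column 1 has {He,Li}; that leaves H.
At row 4, column 3: row 4 has {H,Be}; column 3 has {H,Li,Be}; that leaves He.
At row 4, column 4: row 4 has {H,He,Be}; column 4 has {H,He,Be}; the diagonal has {H,He}; that leaves Li.
At row 1, column 1: row 1 has {He,Li}; column 1 has {H,He,Li}; the diagonal has {H,He,Li}; that leaves Be.
At row 1, column 2: row 1 has {He,Li,Be}; column 2 has {He,Li,Be}; that leaves H.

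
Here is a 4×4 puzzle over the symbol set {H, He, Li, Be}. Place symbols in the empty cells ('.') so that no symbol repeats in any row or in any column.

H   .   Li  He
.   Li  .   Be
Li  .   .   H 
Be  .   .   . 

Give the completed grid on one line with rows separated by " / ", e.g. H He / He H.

H Be Li He / He Li H Be / Li He Be H / Be H He Li

(r1,c2) = Be
(r2,c1) = He
(r2,c3) = H
(r3,c2) = He
(r3,c3) = Be
(r4,c2) = H
(r4,c3) = He
(r4,c4) = Li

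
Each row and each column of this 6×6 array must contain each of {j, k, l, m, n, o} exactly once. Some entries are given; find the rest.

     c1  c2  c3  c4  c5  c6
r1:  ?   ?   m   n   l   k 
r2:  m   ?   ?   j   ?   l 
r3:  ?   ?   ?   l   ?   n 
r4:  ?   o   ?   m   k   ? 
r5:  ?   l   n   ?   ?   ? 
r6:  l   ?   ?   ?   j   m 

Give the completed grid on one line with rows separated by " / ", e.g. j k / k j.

o j m n l k / m k o j n l / k m j l o n / n o l m k j / j l n k m o / l n k o j m

(r1,c2): row 1 has {k,l,m,n}; column 2 has {l,o}, so it must be j.
(r4,c6): row 4 has {k,m,o}; column 6 has {k,l,m,n}, so it must be j.
(r5,c6): row 5 has {l,n}; column 6 has {j,k,l,m,n}, so it must be o.
(r1,c1): row 1 has {j,k,l,m,n}; column 1 has {l,m}, so it must be o.
(r4,c1): row 4 has {j,k,m,o}; column 1 has {l,m,o}, so it must be n.
(r4,c3): row 4 has {j,k,m,n,o}; column 3 has {m,n}, so it must be l.
(r5,c4): row 5 has {l,n,o}; column 4 has {j,l,m,n}, so it must be k.
(r5,c5): row 5 has {k,l,n,o}; column 5 has {j,k,l}, so it must be m.
(r6,c4): row 6 has {j,l,m}; column 4 has {j,k,l,m,n}, so it must be o.
(r3,c5): row 3 has {l,n}; column 5 has {j,k,l,m}, so it must be o.
(r5,c1): row 5 has {k,l,m,n,o}; column 1 has {l,m,n,o}, so it must be j.
(r6,c3): row 6 has {j,l,m,o}; column 3 has {l,m,n}, so it must be k.
(r2,c3): row 2 has {j,l,m}; column 3 has {k,l,m,n}, so it must be o.
(r2,c5): row 2 has {j,l,m,o}; column 5 has {j,k,l,m,o}, so it must be n.
(r3,c1): row 3 has {l,n,o}; column 1 has {j,l,m,n,o}, so it must be k.
(r3,c2): row 3 has {k,l,n,o}; column 2 has {j,l,o}, so it must be m.
(r3,c3): row 3 has {k,l,m,n,o}; column 3 has {k,l,m,n,o}, so it must be j.
(r6,c2): row 6 has {j,k,l,m,o}; column 2 has {j,l,m,o}, so it must be n.
(r2,c2): row 2 has {j,l,m,n,o}; column 2 has {j,l,m,n,o}, so it must be k.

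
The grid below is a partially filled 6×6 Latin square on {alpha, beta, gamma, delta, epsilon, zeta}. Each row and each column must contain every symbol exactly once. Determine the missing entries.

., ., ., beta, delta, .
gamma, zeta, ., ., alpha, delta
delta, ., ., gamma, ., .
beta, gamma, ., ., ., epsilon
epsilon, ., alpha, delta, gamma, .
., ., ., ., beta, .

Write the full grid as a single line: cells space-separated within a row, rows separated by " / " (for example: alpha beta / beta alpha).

zeta epsilon gamma beta delta alpha / gamma zeta beta epsilon alpha delta / delta alpha zeta gamma epsilon beta / beta gamma delta alpha zeta epsilon / epsilon beta alpha delta gamma zeta / alpha delta epsilon zeta beta gamma

(r2,c4) = epsilon
(r4,c5) = zeta
(r5,c2) = beta
(r5,c6) = zeta
(r2,c3) = beta
(r3,c5) = epsilon
(r4,c3) = delta
(r4,c4) = alpha
(r6,c4) = zeta
(r3,c2) = alpha
(r3,c3) = zeta
(r3,c6) = beta
(r6,c1) = alpha
(r6,c6) = gamma
(r1,c1) = zeta
(r1,c2) = epsilon
(r1,c3) = gamma
(r1,c6) = alpha
(r6,c2) = delta
(r6,c3) = epsilon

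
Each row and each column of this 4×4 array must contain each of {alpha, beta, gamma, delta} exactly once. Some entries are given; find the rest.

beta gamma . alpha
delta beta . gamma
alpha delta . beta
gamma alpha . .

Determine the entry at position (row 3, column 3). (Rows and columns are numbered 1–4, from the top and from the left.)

gamma

Cell (r1,c3): row 1 has {alpha,beta,gamma}; column 3 is empty so far → delta.
Cell (r2,c3): row 2 has {beta,gamma,delta}; column 3 has {delta} → alpha.
Cell (r3,c3): row 3 has {alpha,beta,delta}; column 3 has {alpha,delta} → gamma.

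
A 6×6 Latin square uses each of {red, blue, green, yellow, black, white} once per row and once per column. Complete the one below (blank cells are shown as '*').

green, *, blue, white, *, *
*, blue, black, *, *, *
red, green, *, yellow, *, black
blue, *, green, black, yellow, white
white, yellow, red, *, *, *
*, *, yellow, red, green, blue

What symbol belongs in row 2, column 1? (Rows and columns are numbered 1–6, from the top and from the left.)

yellow

Cell (r2,c1): row 2 has {blue,black}; column 1 has {red,blue,green,white} → yellow.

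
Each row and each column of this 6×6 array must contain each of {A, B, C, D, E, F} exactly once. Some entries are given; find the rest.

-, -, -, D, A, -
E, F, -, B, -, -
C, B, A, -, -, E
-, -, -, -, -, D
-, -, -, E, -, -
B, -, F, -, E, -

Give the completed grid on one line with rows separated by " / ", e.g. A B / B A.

F C E D A B / E F D B C A / C B A F D E / A E B C F D / D A C E B F / B D F A E C

(r1,c1) = F
(r3,c4) = F
(r3,c5) = D
(r4,c1) = A
(r4,c4) = C
(r5,c1) = D
(r6,c4) = A
(r6,c6) = C
(r1,c6) = B
(r2,c5) = C
(r2,c6) = A
(r4,c2) = E
(r4,c3) = B
(r4,c5) = F
(r5,c3) = C
(r5,c5) = B
(r5,c6) = F
(r6,c2) = D
(r1,c2) = C
(r1,c3) = E
(r2,c3) = D
(r5,c2) = A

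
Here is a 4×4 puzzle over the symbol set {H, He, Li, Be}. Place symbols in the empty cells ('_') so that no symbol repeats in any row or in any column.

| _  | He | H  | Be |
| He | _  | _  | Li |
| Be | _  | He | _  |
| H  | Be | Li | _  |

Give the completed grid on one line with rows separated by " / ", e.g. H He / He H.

Li He H Be / He H Be Li / Be Li He H / H Be Li He

(r1,c1): row 1 has {H,He,Be}; column 1 has {H,He,Be}, so it must be Li.
(r2,c2): row 2 has {He,Li}; column 2 has {He,Be}, so it must be H.
(r2,c3): row 2 has {H,He,Li}; column 3 has {H,He,Li}, so it must be Be.
(r3,c2): row 3 has {He,Be}; column 2 has {H,He,Be}, so it must be Li.
(r3,c4): row 3 has {He,Li,Be}; column 4 has {Li,Be}, so it must be H.
(r4,c4): row 4 has {H,Li,Be}; column 4 has {H,Li,Be}, so it must be He.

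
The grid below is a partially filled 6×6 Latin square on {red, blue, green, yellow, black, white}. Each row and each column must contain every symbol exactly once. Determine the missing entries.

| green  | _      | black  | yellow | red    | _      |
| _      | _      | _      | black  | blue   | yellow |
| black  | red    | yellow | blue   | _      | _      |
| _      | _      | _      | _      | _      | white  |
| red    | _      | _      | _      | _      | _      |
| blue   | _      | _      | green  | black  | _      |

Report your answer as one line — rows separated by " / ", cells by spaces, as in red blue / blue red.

green white black yellow red blue / white green red black blue yellow / black red yellow blue white green / yellow black blue red green white / red blue green white yellow black / blue yellow white green black red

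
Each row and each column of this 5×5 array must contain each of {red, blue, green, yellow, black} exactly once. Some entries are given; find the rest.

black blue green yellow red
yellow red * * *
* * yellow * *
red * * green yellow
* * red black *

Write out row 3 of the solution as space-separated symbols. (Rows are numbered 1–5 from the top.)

blue green yellow red black

At row 2, column 4: row 2 has {red,yellow}; column 4 has {green,yellow,black}; that leaves blue.
At row 3, column 4: row 3 has {yellow}; column 4 has {blue,green,yellow,black}; that leaves red.
At row 4, column 2: row 4 has {red,green,yellow}; column 2 has {red,blue}; that leaves black.
At row 4, column 3: row 4 has {red,green,yellow,black}; column 3 has {red,green,yellow}; that leaves blue.
At row 2, column 3: row 2 has {red,blue,yellow}; column 3 has {red,blue,green,yellow}; that leaves black.
At row 2, column 5: row 2 has {red,blue,yellow,black}; column 5 has {red,yellow}; that leaves green.
At row 3, column 2: row 3 has {red,yellow}; column 2 has {red,blue,black}; that leaves green.
At row 5, column 2: row 5 has {red,black}; column 2 has {red,blue,green,black}; that leaves yellow.
At row 5, column 5: row 5 has {red,yellow,black}; column 5 has {red,green,yellow}; that leaves blue.
At row 3, column 1: row 3 has {red,green,yellow}; column 1 has {red,yellow,black}; that leaves blue.
At row 3, column 5: row 3 has {red,blue,green,yellow}; column 5 has {red,blue,green,yellow}; that leaves black.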